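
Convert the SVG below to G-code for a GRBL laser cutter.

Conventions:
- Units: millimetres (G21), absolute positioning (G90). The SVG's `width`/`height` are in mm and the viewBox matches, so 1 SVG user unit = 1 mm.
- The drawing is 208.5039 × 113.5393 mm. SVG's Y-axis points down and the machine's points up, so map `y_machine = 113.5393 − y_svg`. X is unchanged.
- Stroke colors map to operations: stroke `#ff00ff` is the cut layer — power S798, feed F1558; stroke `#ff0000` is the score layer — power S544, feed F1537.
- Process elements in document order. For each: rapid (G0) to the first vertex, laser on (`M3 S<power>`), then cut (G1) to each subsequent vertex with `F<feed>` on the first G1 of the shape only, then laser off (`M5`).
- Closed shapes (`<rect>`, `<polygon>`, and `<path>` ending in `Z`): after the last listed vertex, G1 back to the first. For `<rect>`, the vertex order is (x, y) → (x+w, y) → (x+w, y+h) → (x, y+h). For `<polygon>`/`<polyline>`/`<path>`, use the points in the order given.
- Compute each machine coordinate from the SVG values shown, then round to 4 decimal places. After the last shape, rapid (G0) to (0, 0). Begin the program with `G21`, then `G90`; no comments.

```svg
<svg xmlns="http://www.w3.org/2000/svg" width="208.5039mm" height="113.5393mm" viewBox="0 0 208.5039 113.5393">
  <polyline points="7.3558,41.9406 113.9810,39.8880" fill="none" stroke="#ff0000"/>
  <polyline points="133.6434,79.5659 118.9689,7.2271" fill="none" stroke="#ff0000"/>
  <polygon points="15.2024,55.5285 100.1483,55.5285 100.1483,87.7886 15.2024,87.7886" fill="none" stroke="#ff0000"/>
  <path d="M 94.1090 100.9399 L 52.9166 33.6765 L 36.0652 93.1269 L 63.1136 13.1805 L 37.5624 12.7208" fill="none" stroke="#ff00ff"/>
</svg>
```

Since the viewBox matches the mm dimensions, user units are millimetres directly. The only transform is the Y-flip y_m = 113.5393 − y_svg.

Shape 1 is a line segment drawn with `<polyline>`. Its stroke #ff0000 means score at S544, F1537. After flipping Y the toolpath is (7.3558,71.5987) → (113.9810,73.6513).

Shape 2 is a line segment drawn with `<polyline>`. Its stroke #ff0000 means score at S544, F1537. After flipping Y the toolpath is (133.6434,33.9734) → (118.9689,106.3122).

Shape 3 is a rectangle drawn with `<polygon>`. Its stroke #ff0000 means score at S544, F1537. After flipping Y the toolpath is (15.2024,58.0108) → (100.1483,58.0108) → (100.1483,25.7507) → (15.2024,25.7507) → (15.2024,58.0108), returning to the start.

Shape 4 is a open polyline drawn with `<path>`. Its stroke #ff00ff means cut at S798, F1558. After flipping Y the toolpath is (94.1090,12.5994) → (52.9166,79.8628) → (36.0652,20.4124) → (63.1136,100.3588) → (37.5624,100.8185).

G21
G90
G0 X7.3558 Y71.5987
M3 S544
G1 X113.9810 Y73.6513 F1537
M5
G0 X133.6434 Y33.9734
M3 S544
G1 X118.9689 Y106.3122 F1537
M5
G0 X15.2024 Y58.0108
M3 S544
G1 X100.1483 Y58.0108 F1537
G1 X100.1483 Y25.7507
G1 X15.2024 Y25.7507
G1 X15.2024 Y58.0108
M5
G0 X94.1090 Y12.5994
M3 S798
G1 X52.9166 Y79.8628 F1558
G1 X36.0652 Y20.4124
G1 X63.1136 Y100.3588
G1 X37.5624 Y100.8185
M5
G0 X0.0000 Y0.0000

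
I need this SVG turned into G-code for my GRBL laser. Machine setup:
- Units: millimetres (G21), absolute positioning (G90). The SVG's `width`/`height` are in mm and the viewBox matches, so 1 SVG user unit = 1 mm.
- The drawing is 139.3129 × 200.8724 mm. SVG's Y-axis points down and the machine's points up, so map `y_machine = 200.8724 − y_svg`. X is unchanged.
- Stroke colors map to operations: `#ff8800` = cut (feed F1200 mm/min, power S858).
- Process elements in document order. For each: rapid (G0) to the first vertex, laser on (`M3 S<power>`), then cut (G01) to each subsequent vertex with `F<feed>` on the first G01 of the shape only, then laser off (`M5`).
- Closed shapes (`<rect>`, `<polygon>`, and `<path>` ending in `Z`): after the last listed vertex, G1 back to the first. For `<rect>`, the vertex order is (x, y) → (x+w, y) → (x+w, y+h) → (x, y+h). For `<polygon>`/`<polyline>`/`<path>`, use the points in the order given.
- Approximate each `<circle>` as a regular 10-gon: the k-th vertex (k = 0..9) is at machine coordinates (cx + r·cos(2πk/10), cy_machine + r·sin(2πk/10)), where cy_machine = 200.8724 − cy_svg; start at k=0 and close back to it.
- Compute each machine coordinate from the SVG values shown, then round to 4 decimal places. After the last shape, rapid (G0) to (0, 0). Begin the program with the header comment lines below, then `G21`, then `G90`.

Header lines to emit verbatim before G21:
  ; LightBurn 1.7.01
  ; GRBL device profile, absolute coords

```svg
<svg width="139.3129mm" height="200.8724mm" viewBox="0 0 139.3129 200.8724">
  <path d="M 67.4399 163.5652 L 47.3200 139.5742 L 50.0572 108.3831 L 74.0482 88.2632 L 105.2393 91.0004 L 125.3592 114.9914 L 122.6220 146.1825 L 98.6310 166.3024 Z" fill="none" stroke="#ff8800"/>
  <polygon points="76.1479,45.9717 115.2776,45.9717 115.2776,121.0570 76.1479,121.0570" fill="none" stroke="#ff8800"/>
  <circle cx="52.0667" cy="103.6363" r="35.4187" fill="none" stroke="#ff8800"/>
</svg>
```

; LightBurn 1.7.01
; GRBL device profile, absolute coords
G21
G90
G0 X67.4399 Y37.3072
M3 S858
G01 X47.3200 Y61.2982 F1200
G01 X50.0572 Y92.4893
G01 X74.0482 Y112.6092
G01 X105.2393 Y109.8720
G01 X125.3592 Y85.8810
G01 X122.6220 Y54.6899
G01 X98.6310 Y34.5700
G01 X67.4399 Y37.3072
M5
G0 X76.1479 Y154.9007
M3 S858
G01 X115.2776 Y154.9007 F1200
G01 X115.2776 Y79.8154
G01 X76.1479 Y79.8154
G01 X76.1479 Y154.9007
M5
G0 X87.4854 Y97.2361
M3 S858
G01 X80.7210 Y118.0547 F1200
G01 X63.0117 Y130.9213
G01 X41.1217 Y130.9213
G01 X23.4124 Y118.0547
G01 X16.6480 Y97.2361
G01 X23.4124 Y76.4175
G01 X41.1217 Y63.5509
G01 X63.0117 Y63.5509
G01 X80.7210 Y76.4175
G01 X87.4854 Y97.2361
M5
G0 X0.0000 Y0.0000

viewBox `0 0 139.3129 200.8724` with mm width/height → 1 unit = 1 mm. Flip: y_m = 200.8724 − y_svg.

**Shape 1** — `<path>` regular polygon, stroke `#ff8800` → cut (S858, F1200). Machine vertices: (67.4399,37.3072) → (47.3200,61.2982) → (50.0572,92.4893) → (74.0482,112.6092) → (105.2393,109.8720) → (125.3592,85.8810) → (122.6220,54.6899) → (98.6310,34.5700) → (67.4399,37.3072). Closed: final G1 returns to the first vertex.

**Shape 2** — `<polygon>` rectangle, stroke `#ff8800` → cut (S858, F1200). Machine vertices: (76.1479,154.9007) → (115.2776,154.9007) → (115.2776,79.8154) → (76.1479,79.8154) → (76.1479,154.9007). Closed: final G1 returns to the first vertex.

**Shape 3** — `<circle>` circle, stroke `#ff8800` → cut (S858, F1200). Machine vertices: (87.4854,97.2361) → (80.7210,118.0547) → (63.0117,130.9213) → (41.1217,130.9213) → (23.4124,118.0547) → (16.6480,97.2361) → (23.4124,76.4175) → (41.1217,63.5509) → (63.0117,63.5509) → (80.7210,76.4175) → (87.4854,97.2361). Closed: final G1 returns to the first vertex.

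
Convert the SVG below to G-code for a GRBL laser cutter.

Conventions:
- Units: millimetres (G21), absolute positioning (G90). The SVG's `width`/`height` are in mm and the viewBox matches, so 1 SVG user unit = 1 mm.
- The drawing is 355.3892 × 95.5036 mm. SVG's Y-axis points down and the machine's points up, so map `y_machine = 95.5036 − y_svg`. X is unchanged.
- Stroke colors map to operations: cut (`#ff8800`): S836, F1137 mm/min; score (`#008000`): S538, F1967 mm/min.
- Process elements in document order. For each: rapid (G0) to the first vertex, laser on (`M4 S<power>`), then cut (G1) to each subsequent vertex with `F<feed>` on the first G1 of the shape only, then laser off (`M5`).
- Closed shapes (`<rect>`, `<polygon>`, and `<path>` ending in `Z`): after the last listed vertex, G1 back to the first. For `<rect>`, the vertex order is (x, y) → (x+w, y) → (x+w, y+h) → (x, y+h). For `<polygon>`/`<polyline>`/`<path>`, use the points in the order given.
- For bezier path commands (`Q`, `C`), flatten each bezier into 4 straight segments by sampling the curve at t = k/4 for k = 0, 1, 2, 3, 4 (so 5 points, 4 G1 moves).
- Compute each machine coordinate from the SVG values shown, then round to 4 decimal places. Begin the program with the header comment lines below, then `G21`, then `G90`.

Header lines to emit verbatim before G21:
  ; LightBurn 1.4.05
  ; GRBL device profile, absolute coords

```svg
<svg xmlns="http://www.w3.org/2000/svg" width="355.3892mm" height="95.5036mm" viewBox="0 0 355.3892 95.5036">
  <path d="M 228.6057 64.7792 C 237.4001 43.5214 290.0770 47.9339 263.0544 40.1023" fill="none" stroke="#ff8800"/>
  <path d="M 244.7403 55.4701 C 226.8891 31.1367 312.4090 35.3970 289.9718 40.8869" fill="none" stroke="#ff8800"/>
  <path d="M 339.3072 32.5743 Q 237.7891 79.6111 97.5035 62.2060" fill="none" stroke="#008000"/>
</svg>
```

viewBox `0 0 355.3892 95.5036` with mm width/height → 1 unit = 1 mm. Flip: y_m = 95.5036 − y_svg.

**Shape 1** — `<path>` cubic bezier, stroke `#ff8800` → cut (S836, F1137). Control points (SVG): P0=(228.6057,64.7792), P1=(237.4001,43.5214), P2=(290.0770,47.9339), P3=(263.0544,40.1023); sampled at t=k/4. Machine vertices: (228.6057,30.7244) → (241.4985,42.4470) → (259.2614,48.0977) → (270.3087,51.2310) → (263.0544,55.4013). Open path.

**Shape 2** — `<path>` cubic bezier, stroke `#ff8800` → cut (S836, F1137). Control points (SVG): P0=(244.7403,55.4701), P1=(226.8891,31.1367), P2=(312.4090,35.3970), P3=(289.9718,40.8869); sampled at t=k/4. Machine vertices: (244.7403,40.0335) → (247.4320,53.3498) → (269.0758,58.5088) → (289.8597,58.0760) → (289.9718,54.6167). Open path.

**Shape 3** — `<path>` quadratic bezier, stroke `#008000` → score (S538, F1967). Control points (SVG): P0=(339.3072,32.5743), P1=(237.7891,79.6111), P2=(97.5035,62.2060); sampled at t=k/4. Machine vertices: (339.3072,62.9293) → (286.1252,43.4385) → (228.0972,32.0030) → (165.2233,28.6227) → (97.5035,33.2976). Open path.

; LightBurn 1.4.05
; GRBL device profile, absolute coords
G21
G90
G0 X228.6057 Y30.7244
M4 S836
G1 X241.4985 Y42.4470 F1137
G1 X259.2614 Y48.0977
G1 X270.3087 Y51.2310
G1 X263.0544 Y55.4013
M5
G0 X244.7403 Y40.0335
M4 S836
G1 X247.4320 Y53.3498 F1137
G1 X269.0758 Y58.5088
G1 X289.8597 Y58.0760
G1 X289.9718 Y54.6167
M5
G0 X339.3072 Y62.9293
M4 S538
G1 X286.1252 Y43.4385 F1967
G1 X228.0972 Y32.0030
G1 X165.2233 Y28.6227
G1 X97.5035 Y33.2976
M5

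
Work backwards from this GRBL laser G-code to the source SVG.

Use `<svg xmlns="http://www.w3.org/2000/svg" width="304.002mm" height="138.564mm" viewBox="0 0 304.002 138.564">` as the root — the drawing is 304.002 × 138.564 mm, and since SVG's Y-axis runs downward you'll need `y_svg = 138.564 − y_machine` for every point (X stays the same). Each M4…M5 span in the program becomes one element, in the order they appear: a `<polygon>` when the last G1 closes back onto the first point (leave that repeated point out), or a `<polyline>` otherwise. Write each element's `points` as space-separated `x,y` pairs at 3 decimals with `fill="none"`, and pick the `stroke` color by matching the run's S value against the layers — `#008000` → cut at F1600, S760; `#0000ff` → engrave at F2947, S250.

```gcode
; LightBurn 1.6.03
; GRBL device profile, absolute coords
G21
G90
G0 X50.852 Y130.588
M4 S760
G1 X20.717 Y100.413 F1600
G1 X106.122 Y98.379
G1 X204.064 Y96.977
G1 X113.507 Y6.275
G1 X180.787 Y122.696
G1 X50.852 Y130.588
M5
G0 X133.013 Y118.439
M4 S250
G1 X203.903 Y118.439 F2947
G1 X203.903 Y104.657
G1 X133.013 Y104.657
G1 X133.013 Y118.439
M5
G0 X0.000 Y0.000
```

Each laser-on run becomes one SVG element. Flip Y back into SVG space with y_svg = 138.564 − y_machine.

Run 1: the run's S760 means `#008000` (cut). The run returns to its start, so emit a `<polygon>` with points (Y-flipped): 50.852,7.976 20.717,38.151 106.122,40.185 204.064,41.587 113.507,132.289 180.787,15.868.

Run 2: the run's S250 means `#0000ff` (engrave). The run returns to its start, so emit a `<polygon>` with points (Y-flipped): 133.013,20.125 203.903,20.125 203.903,33.907 133.013,33.907.

<svg xmlns="http://www.w3.org/2000/svg" width="304.002mm" height="138.564mm" viewBox="0 0 304.002 138.564">
  <polygon points="50.852,7.976 20.717,38.151 106.122,40.185 204.064,41.587 113.507,132.289 180.787,15.868" fill="none" stroke="#008000"/>
  <polygon points="133.013,20.125 203.903,20.125 203.903,33.907 133.013,33.907" fill="none" stroke="#0000ff"/>
</svg>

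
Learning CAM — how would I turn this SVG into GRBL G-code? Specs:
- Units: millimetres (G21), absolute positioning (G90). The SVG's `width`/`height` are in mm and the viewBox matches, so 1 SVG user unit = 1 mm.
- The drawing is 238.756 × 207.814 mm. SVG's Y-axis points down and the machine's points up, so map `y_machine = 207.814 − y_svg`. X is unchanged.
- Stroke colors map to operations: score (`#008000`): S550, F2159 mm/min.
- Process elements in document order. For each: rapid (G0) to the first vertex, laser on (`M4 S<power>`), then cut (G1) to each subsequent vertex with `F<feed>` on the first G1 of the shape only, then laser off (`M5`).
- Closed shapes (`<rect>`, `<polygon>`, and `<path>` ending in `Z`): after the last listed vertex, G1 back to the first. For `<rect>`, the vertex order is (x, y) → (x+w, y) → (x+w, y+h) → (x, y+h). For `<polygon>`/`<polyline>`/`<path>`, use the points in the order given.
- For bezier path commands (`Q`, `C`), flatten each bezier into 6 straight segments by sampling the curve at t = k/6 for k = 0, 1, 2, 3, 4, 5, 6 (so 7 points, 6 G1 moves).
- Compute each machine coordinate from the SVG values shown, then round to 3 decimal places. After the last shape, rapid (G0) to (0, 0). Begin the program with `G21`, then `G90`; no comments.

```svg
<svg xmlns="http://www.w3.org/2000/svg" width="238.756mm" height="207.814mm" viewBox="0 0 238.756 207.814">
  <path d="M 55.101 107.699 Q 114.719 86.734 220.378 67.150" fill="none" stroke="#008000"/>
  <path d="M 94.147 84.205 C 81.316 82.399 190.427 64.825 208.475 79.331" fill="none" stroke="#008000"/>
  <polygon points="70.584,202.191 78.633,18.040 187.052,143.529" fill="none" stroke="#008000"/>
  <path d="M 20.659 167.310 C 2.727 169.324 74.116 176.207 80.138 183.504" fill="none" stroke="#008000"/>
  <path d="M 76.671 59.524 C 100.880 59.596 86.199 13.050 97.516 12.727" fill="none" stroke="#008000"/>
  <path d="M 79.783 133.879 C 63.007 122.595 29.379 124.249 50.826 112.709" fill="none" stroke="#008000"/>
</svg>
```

Since the viewBox matches the mm dimensions, user units are millimetres directly. The only transform is the Y-flip y_m = 207.814 − y_svg.

Shape 1 is a quadratic bezier drawn with `<path>`. Its stroke #008000 means score at S550, F2159. After flipping Y the toolpath is (55.101,100.115) → (76.253,107.065) → (99.962,113.938) → (126.229,120.735) → (155.054,127.455) → (186.437,134.098) → (220.378,140.664).

Shape 2 is a cubic bezier drawn with `<path>`. Its stroke #008000 means score at S550, F2159. After flipping Y the toolpath is (94.147,123.609) → (96.907,125.604) → (114.074,128.899) → (139.731,132.163) → (167.962,134.068) → (192.849,133.284) → (208.475,128.483).

Shape 3 is a closed polygon drawn with `<polygon>`. Its stroke #008000 means score at S550, F2159. After flipping Y the toolpath is (70.584,5.623) → (78.633,189.774) → (187.052,64.285) → (70.584,5.623), returning to the start.

Shape 4 is a cubic bezier drawn with `<path>`. Its stroke #008000 means score at S550, F2159. After flipping Y the toolpath is (20.659,40.504) → (18.420,39.112) → (26.771,37.032) → (41.416,34.388) → (58.056,31.304) → (72.396,27.903) → (80.138,24.310).

Shape 5 is a cubic bezier drawn with `<path>`. Its stroke #008000 means score at S550, F2159. After flipping Y the toolpath is (76.671,148.290) → (85.835,151.709) → (90.320,160.319) → (91.928,171.540) → (92.462,182.795) → (93.724,191.503) → (97.516,195.087).

Shape 6 is a cubic bezier drawn with `<path>`. Its stroke #008000 means score at S550, F2159. After flipping Y the toolpath is (79.783,73.935) → (70.324,78.620) → (60.054,81.874) → (50.971,84.424) → (45.073,86.995) → (44.359,90.314) → (50.826,95.105).

G21
G90
G0 X55.101 Y100.115
M4 S550
G1 X76.253 Y107.065 F2159
G1 X99.962 Y113.938
G1 X126.229 Y120.735
G1 X155.054 Y127.455
G1 X186.437 Y134.098
G1 X220.378 Y140.664
M5
G0 X94.147 Y123.609
M4 S550
G1 X96.907 Y125.604 F2159
G1 X114.074 Y128.899
G1 X139.731 Y132.163
G1 X167.962 Y134.068
G1 X192.849 Y133.284
G1 X208.475 Y128.483
M5
G0 X70.584 Y5.623
M4 S550
G1 X78.633 Y189.774 F2159
G1 X187.052 Y64.285
G1 X70.584 Y5.623
M5
G0 X20.659 Y40.504
M4 S550
G1 X18.420 Y39.112 F2159
G1 X26.771 Y37.032
G1 X41.416 Y34.388
G1 X58.056 Y31.304
G1 X72.396 Y27.903
G1 X80.138 Y24.310
M5
G0 X76.671 Y148.290
M4 S550
G1 X85.835 Y151.709 F2159
G1 X90.320 Y160.319
G1 X91.928 Y171.540
G1 X92.462 Y182.795
G1 X93.724 Y191.503
G1 X97.516 Y195.087
M5
G0 X79.783 Y73.935
M4 S550
G1 X70.324 Y78.620 F2159
G1 X60.054 Y81.874
G1 X50.971 Y84.424
G1 X45.073 Y86.995
G1 X44.359 Y90.314
G1 X50.826 Y95.105
M5
G0 X0.000 Y0.000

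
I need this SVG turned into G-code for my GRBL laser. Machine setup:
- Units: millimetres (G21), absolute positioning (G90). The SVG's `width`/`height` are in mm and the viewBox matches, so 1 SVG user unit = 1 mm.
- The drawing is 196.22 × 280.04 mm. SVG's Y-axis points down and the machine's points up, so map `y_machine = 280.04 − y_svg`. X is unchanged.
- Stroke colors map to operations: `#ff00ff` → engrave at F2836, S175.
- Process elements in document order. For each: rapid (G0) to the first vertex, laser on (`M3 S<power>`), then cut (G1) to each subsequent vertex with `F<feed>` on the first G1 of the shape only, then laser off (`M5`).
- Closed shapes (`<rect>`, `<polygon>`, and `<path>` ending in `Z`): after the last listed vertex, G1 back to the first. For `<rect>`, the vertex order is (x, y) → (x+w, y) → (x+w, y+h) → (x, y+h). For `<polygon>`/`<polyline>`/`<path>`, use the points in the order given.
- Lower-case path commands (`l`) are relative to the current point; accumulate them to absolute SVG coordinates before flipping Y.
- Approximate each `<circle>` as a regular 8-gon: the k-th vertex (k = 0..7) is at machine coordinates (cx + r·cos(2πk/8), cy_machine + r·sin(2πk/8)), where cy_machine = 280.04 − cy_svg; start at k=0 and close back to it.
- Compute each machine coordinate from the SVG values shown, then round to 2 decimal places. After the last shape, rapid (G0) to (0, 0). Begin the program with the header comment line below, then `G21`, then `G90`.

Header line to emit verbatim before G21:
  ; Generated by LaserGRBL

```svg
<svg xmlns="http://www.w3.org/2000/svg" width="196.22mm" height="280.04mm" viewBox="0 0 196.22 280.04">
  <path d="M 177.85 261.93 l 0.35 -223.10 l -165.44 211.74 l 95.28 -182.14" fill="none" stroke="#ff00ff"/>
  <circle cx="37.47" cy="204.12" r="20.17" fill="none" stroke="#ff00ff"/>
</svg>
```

; Generated by LaserGRBL
G21
G90
G0 X177.85 Y18.11
M3 S175
G1 X178.20 Y241.21 F2836
G1 X12.76 Y29.47
G1 X108.04 Y211.61
M5
G0 X57.64 Y75.92
M3 S175
G1 X51.73 Y90.18 F2836
G1 X37.47 Y96.09
G1 X23.21 Y90.18
G1 X17.30 Y75.92
G1 X23.21 Y61.66
G1 X37.47 Y55.75
G1 X51.73 Y61.66
G1 X57.64 Y75.92
M5
G0 X0.00 Y0.00

1 u = 1 mm; y_m = 280.04 − y.

[1] `<path>` open polyline, #ff00ff→engrave S175 F2836: (177.85,18.11) → (178.20,241.21) → (12.76,29.47) → (108.04,211.61)

[2] `<circle>` circle, #ff00ff→engrave S175 F2836: (57.64,75.92) → (51.73,90.18) → (37.47,96.09) → (23.21,90.18) → (17.30,75.92) → (23.21,61.66) → (37.47,55.75) → (51.73,61.66) → (57.64,75.92) (closed)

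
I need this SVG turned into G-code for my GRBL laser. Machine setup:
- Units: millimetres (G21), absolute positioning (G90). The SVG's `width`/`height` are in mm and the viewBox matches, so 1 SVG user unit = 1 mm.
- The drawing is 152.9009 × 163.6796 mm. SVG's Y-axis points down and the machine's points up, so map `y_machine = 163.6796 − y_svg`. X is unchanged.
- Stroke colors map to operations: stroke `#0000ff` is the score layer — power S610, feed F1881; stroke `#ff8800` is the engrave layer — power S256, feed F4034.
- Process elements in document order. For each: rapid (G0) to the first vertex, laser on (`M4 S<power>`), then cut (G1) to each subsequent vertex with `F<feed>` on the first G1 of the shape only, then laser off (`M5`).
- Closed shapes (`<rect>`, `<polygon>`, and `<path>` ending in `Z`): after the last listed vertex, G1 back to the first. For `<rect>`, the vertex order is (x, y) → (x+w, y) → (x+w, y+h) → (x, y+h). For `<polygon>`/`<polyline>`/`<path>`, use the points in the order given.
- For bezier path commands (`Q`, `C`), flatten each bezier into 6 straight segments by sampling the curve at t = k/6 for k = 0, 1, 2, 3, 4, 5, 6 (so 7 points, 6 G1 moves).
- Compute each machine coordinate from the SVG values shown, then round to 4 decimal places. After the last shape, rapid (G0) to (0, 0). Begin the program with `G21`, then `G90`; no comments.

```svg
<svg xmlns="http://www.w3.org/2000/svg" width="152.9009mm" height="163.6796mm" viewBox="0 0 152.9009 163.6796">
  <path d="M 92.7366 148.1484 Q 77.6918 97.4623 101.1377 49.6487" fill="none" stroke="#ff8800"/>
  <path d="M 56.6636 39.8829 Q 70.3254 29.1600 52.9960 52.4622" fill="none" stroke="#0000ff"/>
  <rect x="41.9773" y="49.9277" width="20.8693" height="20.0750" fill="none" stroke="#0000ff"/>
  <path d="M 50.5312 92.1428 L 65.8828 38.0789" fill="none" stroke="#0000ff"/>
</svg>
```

G21
G90
G0 X92.7366 Y15.5312
M4 S256
G1 X88.7909 Y32.3468 F4034
G1 X86.9835 Y49.0028
G1 X87.3145 Y65.4992
G1 X89.7838 Y81.8360
G1 X94.3916 Y98.0132
G1 X101.1377 Y114.0309
M5
G0 X56.6636 Y123.7967
M4 S610
G1 X60.3567 Y126.4259 F1881
G1 X62.3280 Y127.1647
G1 X62.5776 Y126.0133
G1 X61.1055 Y122.9716
G1 X57.9116 Y118.0397
G1 X52.9960 Y111.2174
M5
G0 X41.9773 Y113.7519
M4 S610
G1 X62.8466 Y113.7519 F1881
G1 X62.8466 Y93.6769
G1 X41.9773 Y93.6769
G1 X41.9773 Y113.7519
M5
G0 X50.5312 Y71.5368
M4 S610
G1 X65.8828 Y125.6007 F1881
M5
G0 X0.0000 Y0.0000

Since the viewBox matches the mm dimensions, user units are millimetres directly. The only transform is the Y-flip y_m = 163.6796 − y_svg.

Shape 1 is a quadratic bezier drawn with `<path>`. Its stroke #ff8800 means engrave at S256, F4034. After flipping Y the toolpath is (92.7366,15.5312) → (88.7909,32.3468) → (86.9835,49.0028) → (87.3145,65.4992) → (89.7838,81.8360) → (94.3916,98.0132) → (101.1377,114.0309).

Shape 2 is a quadratic bezier drawn with `<path>`. Its stroke #0000ff means score at S610, F1881. After flipping Y the toolpath is (56.6636,123.7967) → (60.3567,126.4259) → (62.3280,127.1647) → (62.5776,126.0133) → (61.1055,122.9716) → (57.9116,118.0397) → (52.9960,111.2174).

Shape 3 is a rectangle drawn with `<rect>`. Its stroke #0000ff means score at S610, F1881. After flipping Y the toolpath is (41.9773,113.7519) → (62.8466,113.7519) → (62.8466,93.6769) → (41.9773,93.6769) → (41.9773,113.7519), returning to the start.

Shape 4 is a line segment drawn with `<path>`. Its stroke #0000ff means score at S610, F1881. After flipping Y the toolpath is (50.5312,71.5368) → (65.8828,125.6007).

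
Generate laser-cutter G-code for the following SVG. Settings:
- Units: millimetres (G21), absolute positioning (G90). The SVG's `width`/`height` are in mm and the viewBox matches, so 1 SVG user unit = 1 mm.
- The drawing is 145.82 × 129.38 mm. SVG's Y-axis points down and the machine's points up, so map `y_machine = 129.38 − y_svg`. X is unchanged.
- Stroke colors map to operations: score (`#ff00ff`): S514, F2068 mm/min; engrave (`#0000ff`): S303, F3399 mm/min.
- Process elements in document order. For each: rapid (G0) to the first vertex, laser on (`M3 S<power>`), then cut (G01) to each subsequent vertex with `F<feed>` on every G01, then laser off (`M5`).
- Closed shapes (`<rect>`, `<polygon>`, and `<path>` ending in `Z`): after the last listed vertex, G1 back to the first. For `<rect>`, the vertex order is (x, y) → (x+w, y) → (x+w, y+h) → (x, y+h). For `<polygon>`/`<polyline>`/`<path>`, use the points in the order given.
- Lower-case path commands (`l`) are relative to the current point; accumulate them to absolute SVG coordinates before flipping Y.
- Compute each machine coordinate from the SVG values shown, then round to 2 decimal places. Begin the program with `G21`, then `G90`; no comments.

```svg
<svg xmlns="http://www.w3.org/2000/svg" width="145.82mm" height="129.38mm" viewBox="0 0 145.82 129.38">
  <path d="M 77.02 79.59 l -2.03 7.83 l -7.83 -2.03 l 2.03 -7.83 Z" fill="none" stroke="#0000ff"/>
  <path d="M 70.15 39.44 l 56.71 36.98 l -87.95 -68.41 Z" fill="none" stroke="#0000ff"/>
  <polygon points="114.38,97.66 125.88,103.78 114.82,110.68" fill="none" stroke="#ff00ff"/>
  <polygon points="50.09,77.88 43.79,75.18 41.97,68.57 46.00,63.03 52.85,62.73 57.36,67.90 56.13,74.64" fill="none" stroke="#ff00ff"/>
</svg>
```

G21
G90
G0 X77.02 Y49.79
M3 S303
G01 X74.99 Y41.96 F3399
G01 X67.16 Y43.99 F3399
G01 X69.19 Y51.82 F3399
G01 X77.02 Y49.79 F3399
M5
G0 X70.15 Y89.94
M3 S303
G01 X126.86 Y52.96 F3399
G01 X38.91 Y121.37 F3399
G01 X70.15 Y89.94 F3399
M5
G0 X114.38 Y31.72
M3 S514
G01 X125.88 Y25.60 F2068
G01 X114.82 Y18.70 F2068
G01 X114.38 Y31.72 F2068
M5
G0 X50.09 Y51.50
M3 S514
G01 X43.79 Y54.20 F2068
G01 X41.97 Y60.81 F2068
G01 X46.00 Y66.35 F2068
G01 X52.85 Y66.65 F2068
G01 X57.36 Y61.48 F2068
G01 X56.13 Y54.74 F2068
G01 X50.09 Y51.50 F2068
M5

Since the viewBox matches the mm dimensions, user units are millimetres directly. The only transform is the Y-flip y_m = 129.38 − y_svg.

Shape 1 is a regular polygon drawn with `<path>`. Its stroke #0000ff means engrave at S303, F3399. After flipping Y the toolpath is (77.02,49.79) → (74.99,41.96) → (67.16,43.99) → (69.19,51.82) → (77.02,49.79), returning to the start.

Shape 2 is a closed polygon drawn with `<path>`. Its stroke #0000ff means engrave at S303, F3399. After flipping Y the toolpath is (70.15,89.94) → (126.86,52.96) → (38.91,121.37) → (70.15,89.94), returning to the start.

Shape 3 is a regular polygon drawn with `<polygon>`. Its stroke #ff00ff means score at S514, F2068. After flipping Y the toolpath is (114.38,31.72) → (125.88,25.60) → (114.82,18.70) → (114.38,31.72), returning to the start.

Shape 4 is a regular polygon drawn with `<polygon>`. Its stroke #ff00ff means score at S514, F2068. After flipping Y the toolpath is (50.09,51.50) → (43.79,54.20) → (41.97,60.81) → (46.00,66.35) → (52.85,66.65) → (57.36,61.48) → (56.13,54.74) → (50.09,51.50), returning to the start.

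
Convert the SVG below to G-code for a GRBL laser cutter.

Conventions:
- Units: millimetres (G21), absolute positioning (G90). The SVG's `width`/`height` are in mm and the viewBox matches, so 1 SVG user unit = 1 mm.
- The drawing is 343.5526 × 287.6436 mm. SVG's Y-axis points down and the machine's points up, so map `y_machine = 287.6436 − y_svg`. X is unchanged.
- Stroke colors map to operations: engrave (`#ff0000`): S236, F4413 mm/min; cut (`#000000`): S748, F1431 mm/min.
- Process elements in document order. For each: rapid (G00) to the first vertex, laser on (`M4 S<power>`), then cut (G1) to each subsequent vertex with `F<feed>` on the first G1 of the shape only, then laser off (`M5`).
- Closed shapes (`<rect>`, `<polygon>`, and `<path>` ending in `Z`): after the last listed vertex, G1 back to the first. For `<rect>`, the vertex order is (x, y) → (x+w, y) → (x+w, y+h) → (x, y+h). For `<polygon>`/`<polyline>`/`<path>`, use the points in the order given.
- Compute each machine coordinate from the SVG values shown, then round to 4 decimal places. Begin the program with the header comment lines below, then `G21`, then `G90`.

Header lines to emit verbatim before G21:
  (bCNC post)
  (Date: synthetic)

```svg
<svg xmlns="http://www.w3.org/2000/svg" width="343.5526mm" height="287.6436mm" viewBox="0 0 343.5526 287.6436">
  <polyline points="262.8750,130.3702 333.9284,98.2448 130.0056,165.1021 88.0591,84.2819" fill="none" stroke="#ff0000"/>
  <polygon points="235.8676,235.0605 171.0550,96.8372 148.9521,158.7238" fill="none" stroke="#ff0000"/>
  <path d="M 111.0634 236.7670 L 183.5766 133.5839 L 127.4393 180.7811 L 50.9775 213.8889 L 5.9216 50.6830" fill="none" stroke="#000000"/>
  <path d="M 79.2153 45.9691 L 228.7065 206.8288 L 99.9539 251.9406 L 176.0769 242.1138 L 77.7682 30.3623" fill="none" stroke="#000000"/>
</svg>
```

1 u = 1 mm; y_m = 287.6436 − y.

[1] `<polyline>` open polyline, #ff0000→engrave S236 F4413: (262.8750,157.2734) → (333.9284,189.3988) → (130.0056,122.5415) → (88.0591,203.3617)

[2] `<polygon>` closed polygon, #ff0000→engrave S236 F4413: (235.8676,52.5831) → (171.0550,190.8064) → (148.9521,128.9198) → (235.8676,52.5831) (closed)

[3] `<path>` open polyline, #000000→cut S748 F1431: (111.0634,50.8766) → (183.5766,154.0597) → (127.4393,106.8625) → (50.9775,73.7547) → (5.9216,236.9606)

[4] `<path>` open polyline, #000000→cut S748 F1431: (79.2153,241.6745) → (228.7065,80.8148) → (99.9539,35.7030) → (176.0769,45.5298) → (77.7682,257.2813)

(bCNC post)
(Date: synthetic)
G21
G90
G00 X262.8750 Y157.2734
M4 S236
G1 X333.9284 Y189.3988 F4413
G1 X130.0056 Y122.5415
G1 X88.0591 Y203.3617
M5
G00 X235.8676 Y52.5831
M4 S236
G1 X171.0550 Y190.8064 F4413
G1 X148.9521 Y128.9198
G1 X235.8676 Y52.5831
M5
G00 X111.0634 Y50.8766
M4 S748
G1 X183.5766 Y154.0597 F1431
G1 X127.4393 Y106.8625
G1 X50.9775 Y73.7547
G1 X5.9216 Y236.9606
M5
G00 X79.2153 Y241.6745
M4 S748
G1 X228.7065 Y80.8148 F1431
G1 X99.9539 Y35.7030
G1 X176.0769 Y45.5298
G1 X77.7682 Y257.2813
M5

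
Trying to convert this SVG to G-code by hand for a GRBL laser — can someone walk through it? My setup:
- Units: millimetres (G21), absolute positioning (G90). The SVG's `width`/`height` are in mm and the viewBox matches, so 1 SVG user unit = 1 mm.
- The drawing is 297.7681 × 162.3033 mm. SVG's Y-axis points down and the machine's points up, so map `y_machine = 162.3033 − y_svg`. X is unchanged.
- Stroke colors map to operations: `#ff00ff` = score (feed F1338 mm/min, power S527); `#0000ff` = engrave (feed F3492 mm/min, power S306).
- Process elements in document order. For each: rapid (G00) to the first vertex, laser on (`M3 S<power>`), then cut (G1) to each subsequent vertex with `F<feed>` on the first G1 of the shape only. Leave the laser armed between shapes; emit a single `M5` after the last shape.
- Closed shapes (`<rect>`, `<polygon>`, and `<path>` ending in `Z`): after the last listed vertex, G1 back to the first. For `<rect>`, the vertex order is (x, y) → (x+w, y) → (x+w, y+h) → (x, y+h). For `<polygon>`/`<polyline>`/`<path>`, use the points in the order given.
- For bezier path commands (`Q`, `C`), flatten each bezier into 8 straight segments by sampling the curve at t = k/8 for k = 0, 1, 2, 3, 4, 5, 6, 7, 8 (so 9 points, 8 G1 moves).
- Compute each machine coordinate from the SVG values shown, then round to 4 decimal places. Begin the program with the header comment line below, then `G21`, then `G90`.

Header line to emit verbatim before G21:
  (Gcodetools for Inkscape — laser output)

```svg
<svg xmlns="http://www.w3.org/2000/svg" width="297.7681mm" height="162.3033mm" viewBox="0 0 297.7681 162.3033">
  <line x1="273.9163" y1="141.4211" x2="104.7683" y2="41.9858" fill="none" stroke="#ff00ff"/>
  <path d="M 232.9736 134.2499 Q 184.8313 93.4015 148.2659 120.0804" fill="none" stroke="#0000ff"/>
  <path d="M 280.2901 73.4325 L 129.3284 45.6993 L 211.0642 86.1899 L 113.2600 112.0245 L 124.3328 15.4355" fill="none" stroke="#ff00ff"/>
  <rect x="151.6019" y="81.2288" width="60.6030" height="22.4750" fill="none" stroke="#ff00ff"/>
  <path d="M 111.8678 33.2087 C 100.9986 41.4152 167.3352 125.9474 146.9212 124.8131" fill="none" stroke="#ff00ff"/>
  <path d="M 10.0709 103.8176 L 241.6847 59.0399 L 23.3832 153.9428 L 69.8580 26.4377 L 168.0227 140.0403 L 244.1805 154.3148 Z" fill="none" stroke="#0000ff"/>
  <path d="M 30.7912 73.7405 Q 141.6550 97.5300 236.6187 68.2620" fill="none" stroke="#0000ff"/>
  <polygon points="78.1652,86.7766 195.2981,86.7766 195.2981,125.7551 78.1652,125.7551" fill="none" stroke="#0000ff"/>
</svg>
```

1 u = 1 mm; y_m = 162.3033 − y.

[1] `<line>` line segment, #ff00ff→score S527 F1338: (273.9163,20.8822) → (104.7683,120.3175)

[2] `<path>` quadratic bezier, #0000ff→engrave S306 F3492: (232.9736,28.0534) → (221.1189,37.2104) → (209.6260,44.2571) → (198.4949,49.1937) → (187.7255,52.0200) → (177.3180,52.7360) → (167.2722,51.3419) → (157.5881,47.8375) → (148.2659,42.2229)

[3] `<path>` open polyline, #ff00ff→score S527 F1338: (280.2901,88.8708) → (129.3284,116.6040) → (211.0642,76.1134) → (113.2600,50.2788) → (124.3328,146.8678)

[4] `<rect>` rectangle, #ff00ff→score S527 F1338: (151.6019,81.0745) → (212.2049,81.0745) → (212.2049,58.5995) → (151.6019,58.5995) → (151.6019,81.0745) (closed)

[5] `<path>` cubic bezier, #ff00ff→score S527 F1338: (111.8678,129.0946) → (111.0906,122.7558) → (115.6302,111.1598) → (123.5650,96.2049) → (132.9738,79.7896) → (141.9352,63.8121) → (148.5278,50.1708) → (150.8302,40.7641) → (146.9212,37.4902)

[6] `<path>` closed polygon, #0000ff→engrave S306 F3492: (10.0709,58.4857) → (241.6847,103.2634) → (23.3832,8.3605) → (69.8580,135.8656) → (168.0227,22.2630) → (244.1805,7.9885) → (10.0709,58.4857) (closed)

[7] `<path>` quadratic bezier, #0000ff→engrave S306 F3492: (30.7912,88.5628) → (58.2587,83.4444) → (85.2293,79.9841) → (111.7031,78.1819) → (137.6800,78.0377) → (163.1600,79.5515) → (188.1431,82.7234) → (212.6293,87.5533) → (236.6187,94.0413)

[8] `<polygon>` rectangle, #0000ff→engrave S306 F3492: (78.1652,75.5267) → (195.2981,75.5267) → (195.2981,36.5482) → (78.1652,36.5482) → (78.1652,75.5267) (closed)

(Gcodetools for Inkscape — laser output)
G21
G90
G00 X273.9163 Y20.8822
M3 S527
G1 X104.7683 Y120.3175 F1338
G00 X232.9736 Y28.0534
M3 S306
G1 X221.1189 Y37.2104 F3492
G1 X209.6260 Y44.2571
G1 X198.4949 Y49.1937
G1 X187.7255 Y52.0200
G1 X177.3180 Y52.7360
G1 X167.2722 Y51.3419
G1 X157.5881 Y47.8375
G1 X148.2659 Y42.2229
G00 X280.2901 Y88.8708
M3 S527
G1 X129.3284 Y116.6040 F1338
G1 X211.0642 Y76.1134
G1 X113.2600 Y50.2788
G1 X124.3328 Y146.8678
G00 X151.6019 Y81.0745
M3 S527
G1 X212.2049 Y81.0745 F1338
G1 X212.2049 Y58.5995
G1 X151.6019 Y58.5995
G1 X151.6019 Y81.0745
G00 X111.8678 Y129.0946
M3 S527
G1 X111.0906 Y122.7558 F1338
G1 X115.6302 Y111.1598
G1 X123.5650 Y96.2049
G1 X132.9738 Y79.7896
G1 X141.9352 Y63.8121
G1 X148.5278 Y50.1708
G1 X150.8302 Y40.7641
G1 X146.9212 Y37.4902
G00 X10.0709 Y58.4857
M3 S306
G1 X241.6847 Y103.2634 F3492
G1 X23.3832 Y8.3605
G1 X69.8580 Y135.8656
G1 X168.0227 Y22.2630
G1 X244.1805 Y7.9885
G1 X10.0709 Y58.4857
G00 X30.7912 Y88.5628
M3 S306
G1 X58.2587 Y83.4444 F3492
G1 X85.2293 Y79.9841
G1 X111.7031 Y78.1819
G1 X137.6800 Y78.0377
G1 X163.1600 Y79.5515
G1 X188.1431 Y82.7234
G1 X212.6293 Y87.5533
G1 X236.6187 Y94.0413
G00 X78.1652 Y75.5267
M3 S306
G1 X195.2981 Y75.5267 F3492
G1 X195.2981 Y36.5482
G1 X78.1652 Y36.5482
G1 X78.1652 Y75.5267
M5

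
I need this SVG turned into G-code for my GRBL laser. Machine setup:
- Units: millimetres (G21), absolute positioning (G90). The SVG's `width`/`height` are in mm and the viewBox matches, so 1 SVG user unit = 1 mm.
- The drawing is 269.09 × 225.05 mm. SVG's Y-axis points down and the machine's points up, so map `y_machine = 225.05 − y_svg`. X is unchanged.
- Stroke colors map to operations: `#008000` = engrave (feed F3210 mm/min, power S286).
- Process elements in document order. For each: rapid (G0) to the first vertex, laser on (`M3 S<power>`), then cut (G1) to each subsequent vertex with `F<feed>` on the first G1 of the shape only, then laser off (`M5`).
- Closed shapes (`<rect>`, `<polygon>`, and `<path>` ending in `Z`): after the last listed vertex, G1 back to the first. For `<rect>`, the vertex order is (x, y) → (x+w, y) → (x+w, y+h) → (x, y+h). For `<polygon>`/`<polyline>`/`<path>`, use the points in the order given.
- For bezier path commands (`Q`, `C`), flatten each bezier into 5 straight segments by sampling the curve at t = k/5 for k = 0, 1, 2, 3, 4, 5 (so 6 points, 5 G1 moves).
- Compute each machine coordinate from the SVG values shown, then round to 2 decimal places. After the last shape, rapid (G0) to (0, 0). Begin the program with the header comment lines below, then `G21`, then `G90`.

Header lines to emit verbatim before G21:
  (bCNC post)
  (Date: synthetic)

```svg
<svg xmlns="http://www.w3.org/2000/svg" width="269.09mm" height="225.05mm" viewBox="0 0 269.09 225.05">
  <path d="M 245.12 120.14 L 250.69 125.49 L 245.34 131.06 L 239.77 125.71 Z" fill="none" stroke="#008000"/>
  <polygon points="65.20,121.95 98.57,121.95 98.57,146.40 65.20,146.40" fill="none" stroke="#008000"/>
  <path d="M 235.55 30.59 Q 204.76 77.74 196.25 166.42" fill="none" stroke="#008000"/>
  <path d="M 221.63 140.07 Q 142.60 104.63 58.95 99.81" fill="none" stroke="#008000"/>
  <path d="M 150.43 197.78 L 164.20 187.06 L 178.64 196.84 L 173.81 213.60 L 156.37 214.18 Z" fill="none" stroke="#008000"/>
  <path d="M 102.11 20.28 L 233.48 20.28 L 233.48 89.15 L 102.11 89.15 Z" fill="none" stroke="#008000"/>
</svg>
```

(bCNC post)
(Date: synthetic)
G21
G90
G0 X245.12 Y104.91
M3 S286
G1 X250.69 Y99.56 F3210
G1 X245.34 Y93.99
G1 X239.77 Y99.34
G1 X245.12 Y104.91
M5
G0 X65.20 Y103.10
M3 S286
G1 X98.57 Y103.10 F3210
G1 X98.57 Y78.65
G1 X65.20 Y78.65
G1 X65.20 Y103.10
M5
G0 X235.55 Y194.46
M3 S286
G1 X224.13 Y173.94 F3210
G1 X214.48 Y150.10
G1 X206.62 Y122.93
G1 X200.55 Y92.44
G1 X196.25 Y58.63
M5
G0 X221.63 Y84.98
M3 S286
G1 X189.83 Y97.93 F3210
G1 X157.67 Y108.43
G1 X125.13 Y116.48
G1 X92.23 Y122.09
G1 X58.95 Y125.24
M5
G0 X150.43 Y27.27
M3 S286
G1 X164.20 Y37.99 F3210
G1 X178.64 Y28.21
G1 X173.81 Y11.45
G1 X156.37 Y10.87
G1 X150.43 Y27.27
M5
G0 X102.11 Y204.77
M3 S286
G1 X233.48 Y204.77 F3210
G1 X233.48 Y135.90
G1 X102.11 Y135.90
G1 X102.11 Y204.77
M5
G0 X0.00 Y0.00

1 u = 1 mm; y_m = 225.05 − y.

[1] `<path>` regular polygon, #008000→engrave S286 F3210: (245.12,104.91) → (250.69,99.56) → (245.34,93.99) → (239.77,99.34) → (245.12,104.91) (closed)

[2] `<polygon>` rectangle, #008000→engrave S286 F3210: (65.20,103.10) → (98.57,103.10) → (98.57,78.65) → (65.20,78.65) → (65.20,103.10) (closed)

[3] `<path>` quadratic bezier, #008000→engrave S286 F3210: (235.55,194.46) → (224.13,173.94) → (214.48,150.10) → (206.62,122.93) → (200.55,92.44) → (196.25,58.63)

[4] `<path>` quadratic bezier, #008000→engrave S286 F3210: (221.63,84.98) → (189.83,97.93) → (157.67,108.43) → (125.13,116.48) → (92.23,122.09) → (58.95,125.24)

[5] `<path>` regular polygon, #008000→engrave S286 F3210: (150.43,27.27) → (164.20,37.99) → (178.64,28.21) → (173.81,11.45) → (156.37,10.87) → (150.43,27.27) (closed)

[6] `<path>` rectangle, #008000→engrave S286 F3210: (102.11,204.77) → (233.48,204.77) → (233.48,135.90) → (102.11,135.90) → (102.11,204.77) (closed)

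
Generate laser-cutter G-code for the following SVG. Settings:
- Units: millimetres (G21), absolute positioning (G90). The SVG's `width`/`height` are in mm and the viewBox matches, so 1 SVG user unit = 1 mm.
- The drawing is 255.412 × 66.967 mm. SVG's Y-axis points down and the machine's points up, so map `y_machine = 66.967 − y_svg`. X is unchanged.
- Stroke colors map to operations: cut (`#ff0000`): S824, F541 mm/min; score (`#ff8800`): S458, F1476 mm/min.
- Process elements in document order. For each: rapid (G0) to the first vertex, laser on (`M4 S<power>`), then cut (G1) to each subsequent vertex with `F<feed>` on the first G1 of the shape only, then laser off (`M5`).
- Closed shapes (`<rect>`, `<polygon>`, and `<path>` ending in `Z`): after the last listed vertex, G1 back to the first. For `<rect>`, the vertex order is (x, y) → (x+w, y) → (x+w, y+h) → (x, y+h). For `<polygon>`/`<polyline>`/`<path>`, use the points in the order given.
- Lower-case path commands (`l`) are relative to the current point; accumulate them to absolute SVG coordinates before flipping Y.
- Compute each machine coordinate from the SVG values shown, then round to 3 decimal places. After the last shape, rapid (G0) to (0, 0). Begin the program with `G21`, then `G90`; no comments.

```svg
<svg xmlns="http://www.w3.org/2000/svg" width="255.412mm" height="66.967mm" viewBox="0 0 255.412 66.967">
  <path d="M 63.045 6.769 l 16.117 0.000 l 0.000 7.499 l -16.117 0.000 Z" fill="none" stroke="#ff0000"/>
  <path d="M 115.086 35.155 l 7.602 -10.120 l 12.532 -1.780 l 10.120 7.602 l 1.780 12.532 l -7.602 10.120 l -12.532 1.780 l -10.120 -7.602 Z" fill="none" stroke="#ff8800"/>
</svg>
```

G21
G90
G0 X63.045 Y60.198
M4 S824
G1 X79.162 Y60.198 F541
G1 X79.162 Y52.699
G1 X63.045 Y52.699
G1 X63.045 Y60.198
M5
G0 X115.086 Y31.812
M4 S458
G1 X122.688 Y41.932 F1476
G1 X135.220 Y43.712
G1 X145.340 Y36.110
G1 X147.120 Y23.578
G1 X139.518 Y13.458
G1 X126.986 Y11.678
G1 X116.866 Y19.280
G1 X115.086 Y31.812
M5
G0 X0.000 Y0.000

1 u = 1 mm; y_m = 66.967 − y.

[1] `<path>` rectangle, #ff0000→cut S824 F541: (63.045,60.198) → (79.162,60.198) → (79.162,52.699) → (63.045,52.699) → (63.045,60.198) (closed)

[2] `<path>` regular polygon, #ff8800→score S458 F1476: (115.086,31.812) → (122.688,41.932) → (135.220,43.712) → (145.340,36.110) → (147.120,23.578) → (139.518,13.458) → (126.986,11.678) → (116.866,19.280) → (115.086,31.812) (closed)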